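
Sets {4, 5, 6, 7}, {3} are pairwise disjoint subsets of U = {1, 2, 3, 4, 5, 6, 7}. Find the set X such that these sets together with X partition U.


U = {1, 2, 3, 4, 5, 6, 7}
Shown blocks: {4, 5, 6, 7}, {3}
A partition's blocks are pairwise disjoint and cover U, so the missing block = U \ (union of shown blocks).
Union of shown blocks: {3, 4, 5, 6, 7}
Missing block = U \ (union) = {1, 2}

{1, 2}


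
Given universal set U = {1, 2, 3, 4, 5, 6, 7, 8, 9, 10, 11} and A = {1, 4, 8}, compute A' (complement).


Universal set U = {1, 2, 3, 4, 5, 6, 7, 8, 9, 10, 11}
Set A = {1, 4, 8}
A' = U \ A = elements in U but not in A
Checking each element of U:
1 (in A, exclude), 2 (not in A, include), 3 (not in A, include), 4 (in A, exclude), 5 (not in A, include), 6 (not in A, include), 7 (not in A, include), 8 (in A, exclude), 9 (not in A, include), 10 (not in A, include), 11 (not in A, include)
A' = {2, 3, 5, 6, 7, 9, 10, 11}

{2, 3, 5, 6, 7, 9, 10, 11}


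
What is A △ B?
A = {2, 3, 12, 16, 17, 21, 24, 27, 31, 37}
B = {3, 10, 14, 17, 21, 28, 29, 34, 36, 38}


Set A = {2, 3, 12, 16, 17, 21, 24, 27, 31, 37}
Set B = {3, 10, 14, 17, 21, 28, 29, 34, 36, 38}
A △ B = (A \ B) ∪ (B \ A)
Elements in A but not B: {2, 12, 16, 24, 27, 31, 37}
Elements in B but not A: {10, 14, 28, 29, 34, 36, 38}
A △ B = {2, 10, 12, 14, 16, 24, 27, 28, 29, 31, 34, 36, 37, 38}

{2, 10, 12, 14, 16, 24, 27, 28, 29, 31, 34, 36, 37, 38}


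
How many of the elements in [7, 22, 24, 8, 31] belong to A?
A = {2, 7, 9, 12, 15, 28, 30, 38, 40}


Set A = {2, 7, 9, 12, 15, 28, 30, 38, 40}
Candidates: [7, 22, 24, 8, 31]
Check each candidate:
7 ∈ A, 22 ∉ A, 24 ∉ A, 8 ∉ A, 31 ∉ A
Count of candidates in A: 1

1


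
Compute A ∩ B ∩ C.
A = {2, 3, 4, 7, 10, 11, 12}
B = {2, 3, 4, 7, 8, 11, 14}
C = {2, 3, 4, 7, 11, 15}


Set A = {2, 3, 4, 7, 10, 11, 12}
Set B = {2, 3, 4, 7, 8, 11, 14}
Set C = {2, 3, 4, 7, 11, 15}
First, A ∩ B = {2, 3, 4, 7, 11}
Then, (A ∩ B) ∩ C = {2, 3, 4, 7, 11}

{2, 3, 4, 7, 11}


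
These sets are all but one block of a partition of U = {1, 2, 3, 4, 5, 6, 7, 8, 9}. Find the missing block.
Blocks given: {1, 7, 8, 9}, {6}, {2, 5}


U = {1, 2, 3, 4, 5, 6, 7, 8, 9}
Shown blocks: {1, 7, 8, 9}, {6}, {2, 5}
A partition's blocks are pairwise disjoint and cover U, so the missing block = U \ (union of shown blocks).
Union of shown blocks: {1, 2, 5, 6, 7, 8, 9}
Missing block = U \ (union) = {3, 4}

{3, 4}


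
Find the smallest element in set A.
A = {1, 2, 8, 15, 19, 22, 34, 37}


Set A = {1, 2, 8, 15, 19, 22, 34, 37}
Elements in ascending order: 1, 2, 8, 15, 19, 22, 34, 37
The smallest element is 1.

1


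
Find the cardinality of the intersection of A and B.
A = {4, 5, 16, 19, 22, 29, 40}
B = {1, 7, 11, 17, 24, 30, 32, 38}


Set A = {4, 5, 16, 19, 22, 29, 40}
Set B = {1, 7, 11, 17, 24, 30, 32, 38}
A ∩ B = {}
|A ∩ B| = 0

0


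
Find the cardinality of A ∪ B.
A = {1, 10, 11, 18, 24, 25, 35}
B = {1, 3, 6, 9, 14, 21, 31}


Set A = {1, 10, 11, 18, 24, 25, 35}, |A| = 7
Set B = {1, 3, 6, 9, 14, 21, 31}, |B| = 7
A ∩ B = {1}, |A ∩ B| = 1
|A ∪ B| = |A| + |B| - |A ∩ B| = 7 + 7 - 1 = 13

13


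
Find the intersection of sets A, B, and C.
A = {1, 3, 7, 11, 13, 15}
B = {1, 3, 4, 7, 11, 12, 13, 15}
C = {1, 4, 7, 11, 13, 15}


Set A = {1, 3, 7, 11, 13, 15}
Set B = {1, 3, 4, 7, 11, 12, 13, 15}
Set C = {1, 4, 7, 11, 13, 15}
First, A ∩ B = {1, 3, 7, 11, 13, 15}
Then, (A ∩ B) ∩ C = {1, 7, 11, 13, 15}

{1, 7, 11, 13, 15}


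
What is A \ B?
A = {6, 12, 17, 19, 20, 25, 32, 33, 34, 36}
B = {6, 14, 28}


Set A = {6, 12, 17, 19, 20, 25, 32, 33, 34, 36}
Set B = {6, 14, 28}
A \ B includes elements in A that are not in B.
Check each element of A:
6 (in B, remove), 12 (not in B, keep), 17 (not in B, keep), 19 (not in B, keep), 20 (not in B, keep), 25 (not in B, keep), 32 (not in B, keep), 33 (not in B, keep), 34 (not in B, keep), 36 (not in B, keep)
A \ B = {12, 17, 19, 20, 25, 32, 33, 34, 36}

{12, 17, 19, 20, 25, 32, 33, 34, 36}


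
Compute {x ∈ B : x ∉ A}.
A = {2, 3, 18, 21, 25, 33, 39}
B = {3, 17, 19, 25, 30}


Set A = {2, 3, 18, 21, 25, 33, 39}
Set B = {3, 17, 19, 25, 30}
Check each element of B against A:
3 ∈ A, 17 ∉ A (include), 19 ∉ A (include), 25 ∈ A, 30 ∉ A (include)
Elements of B not in A: {17, 19, 30}

{17, 19, 30}


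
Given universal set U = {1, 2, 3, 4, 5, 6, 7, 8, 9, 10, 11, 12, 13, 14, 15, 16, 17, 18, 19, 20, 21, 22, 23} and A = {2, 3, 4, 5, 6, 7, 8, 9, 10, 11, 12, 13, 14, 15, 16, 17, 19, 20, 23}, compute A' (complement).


Universal set U = {1, 2, 3, 4, 5, 6, 7, 8, 9, 10, 11, 12, 13, 14, 15, 16, 17, 18, 19, 20, 21, 22, 23}
Set A = {2, 3, 4, 5, 6, 7, 8, 9, 10, 11, 12, 13, 14, 15, 16, 17, 19, 20, 23}
A' = U \ A = elements in U but not in A
Checking each element of U:
1 (not in A, include), 2 (in A, exclude), 3 (in A, exclude), 4 (in A, exclude), 5 (in A, exclude), 6 (in A, exclude), 7 (in A, exclude), 8 (in A, exclude), 9 (in A, exclude), 10 (in A, exclude), 11 (in A, exclude), 12 (in A, exclude), 13 (in A, exclude), 14 (in A, exclude), 15 (in A, exclude), 16 (in A, exclude), 17 (in A, exclude), 18 (not in A, include), 19 (in A, exclude), 20 (in A, exclude), 21 (not in A, include), 22 (not in A, include), 23 (in A, exclude)
A' = {1, 18, 21, 22}

{1, 18, 21, 22}


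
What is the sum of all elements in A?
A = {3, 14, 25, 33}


Set A = {3, 14, 25, 33}
Sum = 3 + 14 + 25 + 33 = 75

75


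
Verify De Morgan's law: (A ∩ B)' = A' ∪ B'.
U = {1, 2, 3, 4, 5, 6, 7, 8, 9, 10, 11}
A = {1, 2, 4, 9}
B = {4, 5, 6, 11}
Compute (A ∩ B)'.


U = {1, 2, 3, 4, 5, 6, 7, 8, 9, 10, 11}
A = {1, 2, 4, 9}, B = {4, 5, 6, 11}
A ∩ B = {4}
(A ∩ B)' = U \ (A ∩ B) = {1, 2, 3, 5, 6, 7, 8, 9, 10, 11}
Verification via A' ∪ B': A' = {3, 5, 6, 7, 8, 10, 11}, B' = {1, 2, 3, 7, 8, 9, 10}
A' ∪ B' = {1, 2, 3, 5, 6, 7, 8, 9, 10, 11} ✓

{1, 2, 3, 5, 6, 7, 8, 9, 10, 11}


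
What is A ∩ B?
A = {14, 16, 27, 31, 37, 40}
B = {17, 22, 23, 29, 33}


Set A = {14, 16, 27, 31, 37, 40}
Set B = {17, 22, 23, 29, 33}
A ∩ B includes only elements in both sets.
Check each element of A against B:
14 ✗, 16 ✗, 27 ✗, 31 ✗, 37 ✗, 40 ✗
A ∩ B = {}

{}


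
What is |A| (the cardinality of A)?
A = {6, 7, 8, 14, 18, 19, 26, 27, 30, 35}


Set A = {6, 7, 8, 14, 18, 19, 26, 27, 30, 35}
Listing elements: 6, 7, 8, 14, 18, 19, 26, 27, 30, 35
Counting: 10 elements
|A| = 10

10


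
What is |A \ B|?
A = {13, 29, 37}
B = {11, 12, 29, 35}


Set A = {13, 29, 37}
Set B = {11, 12, 29, 35}
A \ B = {13, 37}
|A \ B| = 2

2


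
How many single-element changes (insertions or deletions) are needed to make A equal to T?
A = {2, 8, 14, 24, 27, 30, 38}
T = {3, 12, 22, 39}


Set A = {2, 8, 14, 24, 27, 30, 38}
Set T = {3, 12, 22, 39}
Elements to remove from A (in A, not in T): {2, 8, 14, 24, 27, 30, 38} → 7 removals
Elements to add to A (in T, not in A): {3, 12, 22, 39} → 4 additions
Total edits = 7 + 4 = 11

11


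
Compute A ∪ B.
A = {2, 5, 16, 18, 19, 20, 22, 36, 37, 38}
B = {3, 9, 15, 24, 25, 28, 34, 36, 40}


Set A = {2, 5, 16, 18, 19, 20, 22, 36, 37, 38}
Set B = {3, 9, 15, 24, 25, 28, 34, 36, 40}
A ∪ B includes all elements in either set.
Elements from A: {2, 5, 16, 18, 19, 20, 22, 36, 37, 38}
Elements from B not already included: {3, 9, 15, 24, 25, 28, 34, 40}
A ∪ B = {2, 3, 5, 9, 15, 16, 18, 19, 20, 22, 24, 25, 28, 34, 36, 37, 38, 40}

{2, 3, 5, 9, 15, 16, 18, 19, 20, 22, 24, 25, 28, 34, 36, 37, 38, 40}


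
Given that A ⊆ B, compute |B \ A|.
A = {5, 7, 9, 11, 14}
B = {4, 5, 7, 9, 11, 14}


Set A = {5, 7, 9, 11, 14}, |A| = 5
Set B = {4, 5, 7, 9, 11, 14}, |B| = 6
Since A ⊆ B: B \ A = {4}
|B| - |A| = 6 - 5 = 1

1


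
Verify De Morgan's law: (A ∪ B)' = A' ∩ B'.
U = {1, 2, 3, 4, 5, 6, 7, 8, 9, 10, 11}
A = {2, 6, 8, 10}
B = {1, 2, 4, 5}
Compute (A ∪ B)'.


U = {1, 2, 3, 4, 5, 6, 7, 8, 9, 10, 11}
A = {2, 6, 8, 10}, B = {1, 2, 4, 5}
A ∪ B = {1, 2, 4, 5, 6, 8, 10}
(A ∪ B)' = U \ (A ∪ B) = {3, 7, 9, 11}
Verification via A' ∩ B': A' = {1, 3, 4, 5, 7, 9, 11}, B' = {3, 6, 7, 8, 9, 10, 11}
A' ∩ B' = {3, 7, 9, 11} ✓

{3, 7, 9, 11}


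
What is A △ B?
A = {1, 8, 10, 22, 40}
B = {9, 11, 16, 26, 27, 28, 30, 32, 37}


Set A = {1, 8, 10, 22, 40}
Set B = {9, 11, 16, 26, 27, 28, 30, 32, 37}
A △ B = (A \ B) ∪ (B \ A)
Elements in A but not B: {1, 8, 10, 22, 40}
Elements in B but not A: {9, 11, 16, 26, 27, 28, 30, 32, 37}
A △ B = {1, 8, 9, 10, 11, 16, 22, 26, 27, 28, 30, 32, 37, 40}

{1, 8, 9, 10, 11, 16, 22, 26, 27, 28, 30, 32, 37, 40}


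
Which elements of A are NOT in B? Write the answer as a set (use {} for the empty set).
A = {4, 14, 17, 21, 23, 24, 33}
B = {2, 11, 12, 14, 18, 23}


Set A = {4, 14, 17, 21, 23, 24, 33}
Set B = {2, 11, 12, 14, 18, 23}
Check each element of A against B:
4 ∉ B (include), 14 ∈ B, 17 ∉ B (include), 21 ∉ B (include), 23 ∈ B, 24 ∉ B (include), 33 ∉ B (include)
Elements of A not in B: {4, 17, 21, 24, 33}

{4, 17, 21, 24, 33}


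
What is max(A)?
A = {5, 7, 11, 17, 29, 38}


Set A = {5, 7, 11, 17, 29, 38}
Elements in ascending order: 5, 7, 11, 17, 29, 38
The largest element is 38.

38


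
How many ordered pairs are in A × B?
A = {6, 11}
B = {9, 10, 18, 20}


Set A = {6, 11} has 2 elements.
Set B = {9, 10, 18, 20} has 4 elements.
|A × B| = |A| × |B| = 2 × 4 = 8

8


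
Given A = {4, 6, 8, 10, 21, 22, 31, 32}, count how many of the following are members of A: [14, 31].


Set A = {4, 6, 8, 10, 21, 22, 31, 32}
Candidates: [14, 31]
Check each candidate:
14 ∉ A, 31 ∈ A
Count of candidates in A: 1

1


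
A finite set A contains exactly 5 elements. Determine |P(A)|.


The set has 5 elements.
The power set contains all possible subsets.
|P(A)| = 2^|A| = 2^5 = 32

32


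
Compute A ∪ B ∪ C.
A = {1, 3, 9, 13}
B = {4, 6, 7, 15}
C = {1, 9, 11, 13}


Set A = {1, 3, 9, 13}
Set B = {4, 6, 7, 15}
Set C = {1, 9, 11, 13}
First, A ∪ B = {1, 3, 4, 6, 7, 9, 13, 15}
Then, (A ∪ B) ∪ C = {1, 3, 4, 6, 7, 9, 11, 13, 15}

{1, 3, 4, 6, 7, 9, 11, 13, 15}


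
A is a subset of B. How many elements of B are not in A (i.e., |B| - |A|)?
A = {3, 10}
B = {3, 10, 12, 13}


Set A = {3, 10}, |A| = 2
Set B = {3, 10, 12, 13}, |B| = 4
Since A ⊆ B: B \ A = {12, 13}
|B| - |A| = 4 - 2 = 2

2


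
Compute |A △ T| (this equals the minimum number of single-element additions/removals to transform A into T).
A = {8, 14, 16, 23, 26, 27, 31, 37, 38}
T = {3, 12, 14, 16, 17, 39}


Set A = {8, 14, 16, 23, 26, 27, 31, 37, 38}
Set T = {3, 12, 14, 16, 17, 39}
Elements to remove from A (in A, not in T): {8, 23, 26, 27, 31, 37, 38} → 7 removals
Elements to add to A (in T, not in A): {3, 12, 17, 39} → 4 additions
Total edits = 7 + 4 = 11

11


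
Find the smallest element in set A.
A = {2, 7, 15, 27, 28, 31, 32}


Set A = {2, 7, 15, 27, 28, 31, 32}
Elements in ascending order: 2, 7, 15, 27, 28, 31, 32
The smallest element is 2.

2


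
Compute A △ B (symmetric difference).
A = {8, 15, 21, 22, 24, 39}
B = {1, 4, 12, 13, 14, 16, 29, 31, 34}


Set A = {8, 15, 21, 22, 24, 39}
Set B = {1, 4, 12, 13, 14, 16, 29, 31, 34}
A △ B = (A \ B) ∪ (B \ A)
Elements in A but not B: {8, 15, 21, 22, 24, 39}
Elements in B but not A: {1, 4, 12, 13, 14, 16, 29, 31, 34}
A △ B = {1, 4, 8, 12, 13, 14, 15, 16, 21, 22, 24, 29, 31, 34, 39}

{1, 4, 8, 12, 13, 14, 15, 16, 21, 22, 24, 29, 31, 34, 39}


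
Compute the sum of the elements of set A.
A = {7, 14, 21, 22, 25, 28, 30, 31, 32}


Set A = {7, 14, 21, 22, 25, 28, 30, 31, 32}
Sum = 7 + 14 + 21 + 22 + 25 + 28 + 30 + 31 + 32 = 210

210


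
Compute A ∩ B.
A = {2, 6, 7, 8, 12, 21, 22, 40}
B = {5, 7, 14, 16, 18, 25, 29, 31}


Set A = {2, 6, 7, 8, 12, 21, 22, 40}
Set B = {5, 7, 14, 16, 18, 25, 29, 31}
A ∩ B includes only elements in both sets.
Check each element of A against B:
2 ✗, 6 ✗, 7 ✓, 8 ✗, 12 ✗, 21 ✗, 22 ✗, 40 ✗
A ∩ B = {7}

{7}


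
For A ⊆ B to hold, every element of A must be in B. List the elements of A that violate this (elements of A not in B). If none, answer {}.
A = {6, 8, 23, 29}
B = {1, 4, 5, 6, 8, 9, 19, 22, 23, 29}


Set A = {6, 8, 23, 29}
Set B = {1, 4, 5, 6, 8, 9, 19, 22, 23, 29}
Check each element of A against B:
6 ∈ B, 8 ∈ B, 23 ∈ B, 29 ∈ B
Elements of A not in B: {}

{}


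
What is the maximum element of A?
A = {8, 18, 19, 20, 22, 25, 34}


Set A = {8, 18, 19, 20, 22, 25, 34}
Elements in ascending order: 8, 18, 19, 20, 22, 25, 34
The largest element is 34.

34


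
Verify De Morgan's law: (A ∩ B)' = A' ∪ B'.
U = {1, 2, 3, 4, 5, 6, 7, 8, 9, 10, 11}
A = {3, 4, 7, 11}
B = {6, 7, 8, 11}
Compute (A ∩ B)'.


U = {1, 2, 3, 4, 5, 6, 7, 8, 9, 10, 11}
A = {3, 4, 7, 11}, B = {6, 7, 8, 11}
A ∩ B = {7, 11}
(A ∩ B)' = U \ (A ∩ B) = {1, 2, 3, 4, 5, 6, 8, 9, 10}
Verification via A' ∪ B': A' = {1, 2, 5, 6, 8, 9, 10}, B' = {1, 2, 3, 4, 5, 9, 10}
A' ∪ B' = {1, 2, 3, 4, 5, 6, 8, 9, 10} ✓

{1, 2, 3, 4, 5, 6, 8, 9, 10}


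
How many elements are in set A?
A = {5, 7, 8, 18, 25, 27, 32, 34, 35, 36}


Set A = {5, 7, 8, 18, 25, 27, 32, 34, 35, 36}
Listing elements: 5, 7, 8, 18, 25, 27, 32, 34, 35, 36
Counting: 10 elements
|A| = 10

10


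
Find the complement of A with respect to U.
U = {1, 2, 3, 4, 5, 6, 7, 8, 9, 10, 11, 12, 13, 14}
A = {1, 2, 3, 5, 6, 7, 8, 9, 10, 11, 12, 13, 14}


Universal set U = {1, 2, 3, 4, 5, 6, 7, 8, 9, 10, 11, 12, 13, 14}
Set A = {1, 2, 3, 5, 6, 7, 8, 9, 10, 11, 12, 13, 14}
A' = U \ A = elements in U but not in A
Checking each element of U:
1 (in A, exclude), 2 (in A, exclude), 3 (in A, exclude), 4 (not in A, include), 5 (in A, exclude), 6 (in A, exclude), 7 (in A, exclude), 8 (in A, exclude), 9 (in A, exclude), 10 (in A, exclude), 11 (in A, exclude), 12 (in A, exclude), 13 (in A, exclude), 14 (in A, exclude)
A' = {4}

{4}


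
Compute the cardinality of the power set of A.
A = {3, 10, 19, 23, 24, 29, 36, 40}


Set A = {3, 10, 19, 23, 24, 29, 36, 40}
|A| = 8
The power set P(A) contains all subsets of A.
|P(A)| = 2^|A| = 2^8 = 256

256


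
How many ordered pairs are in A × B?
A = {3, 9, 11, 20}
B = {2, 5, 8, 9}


Set A = {3, 9, 11, 20} has 4 elements.
Set B = {2, 5, 8, 9} has 4 elements.
|A × B| = |A| × |B| = 4 × 4 = 16

16


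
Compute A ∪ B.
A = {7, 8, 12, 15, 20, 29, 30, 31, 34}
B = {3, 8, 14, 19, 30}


Set A = {7, 8, 12, 15, 20, 29, 30, 31, 34}
Set B = {3, 8, 14, 19, 30}
A ∪ B includes all elements in either set.
Elements from A: {7, 8, 12, 15, 20, 29, 30, 31, 34}
Elements from B not already included: {3, 14, 19}
A ∪ B = {3, 7, 8, 12, 14, 15, 19, 20, 29, 30, 31, 34}

{3, 7, 8, 12, 14, 15, 19, 20, 29, 30, 31, 34}


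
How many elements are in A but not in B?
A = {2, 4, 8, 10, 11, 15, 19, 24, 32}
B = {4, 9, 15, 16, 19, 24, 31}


Set A = {2, 4, 8, 10, 11, 15, 19, 24, 32}
Set B = {4, 9, 15, 16, 19, 24, 31}
A \ B = {2, 8, 10, 11, 32}
|A \ B| = 5

5


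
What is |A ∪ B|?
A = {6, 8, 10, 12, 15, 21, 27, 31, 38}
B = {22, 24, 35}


Set A = {6, 8, 10, 12, 15, 21, 27, 31, 38}, |A| = 9
Set B = {22, 24, 35}, |B| = 3
A ∩ B = {}, |A ∩ B| = 0
|A ∪ B| = |A| + |B| - |A ∩ B| = 9 + 3 - 0 = 12

12


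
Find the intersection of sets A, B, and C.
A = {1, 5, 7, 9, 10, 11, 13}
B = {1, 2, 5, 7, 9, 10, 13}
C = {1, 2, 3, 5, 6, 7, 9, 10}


Set A = {1, 5, 7, 9, 10, 11, 13}
Set B = {1, 2, 5, 7, 9, 10, 13}
Set C = {1, 2, 3, 5, 6, 7, 9, 10}
First, A ∩ B = {1, 5, 7, 9, 10, 13}
Then, (A ∩ B) ∩ C = {1, 5, 7, 9, 10}

{1, 5, 7, 9, 10}


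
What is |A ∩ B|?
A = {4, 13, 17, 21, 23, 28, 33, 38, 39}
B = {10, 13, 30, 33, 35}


Set A = {4, 13, 17, 21, 23, 28, 33, 38, 39}
Set B = {10, 13, 30, 33, 35}
A ∩ B = {13, 33}
|A ∩ B| = 2

2


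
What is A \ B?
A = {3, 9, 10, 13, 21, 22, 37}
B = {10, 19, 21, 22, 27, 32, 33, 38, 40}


Set A = {3, 9, 10, 13, 21, 22, 37}
Set B = {10, 19, 21, 22, 27, 32, 33, 38, 40}
A \ B includes elements in A that are not in B.
Check each element of A:
3 (not in B, keep), 9 (not in B, keep), 10 (in B, remove), 13 (not in B, keep), 21 (in B, remove), 22 (in B, remove), 37 (not in B, keep)
A \ B = {3, 9, 13, 37}

{3, 9, 13, 37}


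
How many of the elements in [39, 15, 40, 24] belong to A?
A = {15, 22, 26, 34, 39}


Set A = {15, 22, 26, 34, 39}
Candidates: [39, 15, 40, 24]
Check each candidate:
39 ∈ A, 15 ∈ A, 40 ∉ A, 24 ∉ A
Count of candidates in A: 2

2


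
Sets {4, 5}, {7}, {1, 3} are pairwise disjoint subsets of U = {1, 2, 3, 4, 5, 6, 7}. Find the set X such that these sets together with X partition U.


U = {1, 2, 3, 4, 5, 6, 7}
Shown blocks: {4, 5}, {7}, {1, 3}
A partition's blocks are pairwise disjoint and cover U, so the missing block = U \ (union of shown blocks).
Union of shown blocks: {1, 3, 4, 5, 7}
Missing block = U \ (union) = {2, 6}

{2, 6}


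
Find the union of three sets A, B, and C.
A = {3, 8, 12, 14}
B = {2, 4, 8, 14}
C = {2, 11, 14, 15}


Set A = {3, 8, 12, 14}
Set B = {2, 4, 8, 14}
Set C = {2, 11, 14, 15}
First, A ∪ B = {2, 3, 4, 8, 12, 14}
Then, (A ∪ B) ∪ C = {2, 3, 4, 8, 11, 12, 14, 15}

{2, 3, 4, 8, 11, 12, 14, 15}


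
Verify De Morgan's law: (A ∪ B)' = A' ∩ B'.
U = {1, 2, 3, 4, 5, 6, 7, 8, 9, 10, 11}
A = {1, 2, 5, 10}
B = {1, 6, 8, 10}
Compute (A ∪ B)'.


U = {1, 2, 3, 4, 5, 6, 7, 8, 9, 10, 11}
A = {1, 2, 5, 10}, B = {1, 6, 8, 10}
A ∪ B = {1, 2, 5, 6, 8, 10}
(A ∪ B)' = U \ (A ∪ B) = {3, 4, 7, 9, 11}
Verification via A' ∩ B': A' = {3, 4, 6, 7, 8, 9, 11}, B' = {2, 3, 4, 5, 7, 9, 11}
A' ∩ B' = {3, 4, 7, 9, 11} ✓

{3, 4, 7, 9, 11}


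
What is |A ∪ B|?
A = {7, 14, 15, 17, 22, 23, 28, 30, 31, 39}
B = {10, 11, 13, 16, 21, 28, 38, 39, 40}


Set A = {7, 14, 15, 17, 22, 23, 28, 30, 31, 39}, |A| = 10
Set B = {10, 11, 13, 16, 21, 28, 38, 39, 40}, |B| = 9
A ∩ B = {28, 39}, |A ∩ B| = 2
|A ∪ B| = |A| + |B| - |A ∩ B| = 10 + 9 - 2 = 17

17


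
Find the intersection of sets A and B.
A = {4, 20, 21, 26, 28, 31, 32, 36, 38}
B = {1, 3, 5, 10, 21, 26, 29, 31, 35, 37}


Set A = {4, 20, 21, 26, 28, 31, 32, 36, 38}
Set B = {1, 3, 5, 10, 21, 26, 29, 31, 35, 37}
A ∩ B includes only elements in both sets.
Check each element of A against B:
4 ✗, 20 ✗, 21 ✓, 26 ✓, 28 ✗, 31 ✓, 32 ✗, 36 ✗, 38 ✗
A ∩ B = {21, 26, 31}

{21, 26, 31}


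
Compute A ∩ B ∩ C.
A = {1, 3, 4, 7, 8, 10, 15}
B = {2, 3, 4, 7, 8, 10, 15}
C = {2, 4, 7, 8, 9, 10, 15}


Set A = {1, 3, 4, 7, 8, 10, 15}
Set B = {2, 3, 4, 7, 8, 10, 15}
Set C = {2, 4, 7, 8, 9, 10, 15}
First, A ∩ B = {3, 4, 7, 8, 10, 15}
Then, (A ∩ B) ∩ C = {4, 7, 8, 10, 15}

{4, 7, 8, 10, 15}


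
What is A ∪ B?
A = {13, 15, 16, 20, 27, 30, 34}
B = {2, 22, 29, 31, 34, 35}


Set A = {13, 15, 16, 20, 27, 30, 34}
Set B = {2, 22, 29, 31, 34, 35}
A ∪ B includes all elements in either set.
Elements from A: {13, 15, 16, 20, 27, 30, 34}
Elements from B not already included: {2, 22, 29, 31, 35}
A ∪ B = {2, 13, 15, 16, 20, 22, 27, 29, 30, 31, 34, 35}

{2, 13, 15, 16, 20, 22, 27, 29, 30, 31, 34, 35}


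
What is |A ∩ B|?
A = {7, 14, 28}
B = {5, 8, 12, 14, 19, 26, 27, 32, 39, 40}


Set A = {7, 14, 28}
Set B = {5, 8, 12, 14, 19, 26, 27, 32, 39, 40}
A ∩ B = {14}
|A ∩ B| = 1

1


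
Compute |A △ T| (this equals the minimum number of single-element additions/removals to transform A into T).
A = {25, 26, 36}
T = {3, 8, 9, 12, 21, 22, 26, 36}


Set A = {25, 26, 36}
Set T = {3, 8, 9, 12, 21, 22, 26, 36}
Elements to remove from A (in A, not in T): {25} → 1 removals
Elements to add to A (in T, not in A): {3, 8, 9, 12, 21, 22} → 6 additions
Total edits = 1 + 6 = 7

7


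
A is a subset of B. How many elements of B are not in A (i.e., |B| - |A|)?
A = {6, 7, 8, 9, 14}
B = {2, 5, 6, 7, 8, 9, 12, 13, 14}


Set A = {6, 7, 8, 9, 14}, |A| = 5
Set B = {2, 5, 6, 7, 8, 9, 12, 13, 14}, |B| = 9
Since A ⊆ B: B \ A = {2, 5, 12, 13}
|B| - |A| = 9 - 5 = 4

4


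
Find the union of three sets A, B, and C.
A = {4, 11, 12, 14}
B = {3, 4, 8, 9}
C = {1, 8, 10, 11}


Set A = {4, 11, 12, 14}
Set B = {3, 4, 8, 9}
Set C = {1, 8, 10, 11}
First, A ∪ B = {3, 4, 8, 9, 11, 12, 14}
Then, (A ∪ B) ∪ C = {1, 3, 4, 8, 9, 10, 11, 12, 14}

{1, 3, 4, 8, 9, 10, 11, 12, 14}


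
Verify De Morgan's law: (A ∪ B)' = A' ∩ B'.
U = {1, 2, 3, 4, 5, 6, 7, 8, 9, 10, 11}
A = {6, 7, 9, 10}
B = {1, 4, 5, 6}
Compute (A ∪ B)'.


U = {1, 2, 3, 4, 5, 6, 7, 8, 9, 10, 11}
A = {6, 7, 9, 10}, B = {1, 4, 5, 6}
A ∪ B = {1, 4, 5, 6, 7, 9, 10}
(A ∪ B)' = U \ (A ∪ B) = {2, 3, 8, 11}
Verification via A' ∩ B': A' = {1, 2, 3, 4, 5, 8, 11}, B' = {2, 3, 7, 8, 9, 10, 11}
A' ∩ B' = {2, 3, 8, 11} ✓

{2, 3, 8, 11}


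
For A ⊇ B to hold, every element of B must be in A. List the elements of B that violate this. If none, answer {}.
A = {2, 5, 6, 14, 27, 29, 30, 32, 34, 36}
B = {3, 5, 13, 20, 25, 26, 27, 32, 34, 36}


Set A = {2, 5, 6, 14, 27, 29, 30, 32, 34, 36}
Set B = {3, 5, 13, 20, 25, 26, 27, 32, 34, 36}
Check each element of B against A:
3 ∉ A (include), 5 ∈ A, 13 ∉ A (include), 20 ∉ A (include), 25 ∉ A (include), 26 ∉ A (include), 27 ∈ A, 32 ∈ A, 34 ∈ A, 36 ∈ A
Elements of B not in A: {3, 13, 20, 25, 26}

{3, 13, 20, 25, 26}


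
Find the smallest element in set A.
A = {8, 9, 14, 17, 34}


Set A = {8, 9, 14, 17, 34}
Elements in ascending order: 8, 9, 14, 17, 34
The smallest element is 8.

8


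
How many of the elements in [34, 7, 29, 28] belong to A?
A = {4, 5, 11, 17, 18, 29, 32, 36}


Set A = {4, 5, 11, 17, 18, 29, 32, 36}
Candidates: [34, 7, 29, 28]
Check each candidate:
34 ∉ A, 7 ∉ A, 29 ∈ A, 28 ∉ A
Count of candidates in A: 1

1


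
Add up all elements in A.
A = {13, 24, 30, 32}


Set A = {13, 24, 30, 32}
Sum = 13 + 24 + 30 + 32 = 99

99


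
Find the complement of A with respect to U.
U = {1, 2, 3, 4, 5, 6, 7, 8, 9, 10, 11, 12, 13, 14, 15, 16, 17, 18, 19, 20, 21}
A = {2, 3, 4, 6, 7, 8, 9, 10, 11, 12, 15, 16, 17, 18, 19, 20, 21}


Universal set U = {1, 2, 3, 4, 5, 6, 7, 8, 9, 10, 11, 12, 13, 14, 15, 16, 17, 18, 19, 20, 21}
Set A = {2, 3, 4, 6, 7, 8, 9, 10, 11, 12, 15, 16, 17, 18, 19, 20, 21}
A' = U \ A = elements in U but not in A
Checking each element of U:
1 (not in A, include), 2 (in A, exclude), 3 (in A, exclude), 4 (in A, exclude), 5 (not in A, include), 6 (in A, exclude), 7 (in A, exclude), 8 (in A, exclude), 9 (in A, exclude), 10 (in A, exclude), 11 (in A, exclude), 12 (in A, exclude), 13 (not in A, include), 14 (not in A, include), 15 (in A, exclude), 16 (in A, exclude), 17 (in A, exclude), 18 (in A, exclude), 19 (in A, exclude), 20 (in A, exclude), 21 (in A, exclude)
A' = {1, 5, 13, 14}

{1, 5, 13, 14}


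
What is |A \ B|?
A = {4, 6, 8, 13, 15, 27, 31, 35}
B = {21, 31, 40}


Set A = {4, 6, 8, 13, 15, 27, 31, 35}
Set B = {21, 31, 40}
A \ B = {4, 6, 8, 13, 15, 27, 35}
|A \ B| = 7

7


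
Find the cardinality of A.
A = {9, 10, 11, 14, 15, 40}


Set A = {9, 10, 11, 14, 15, 40}
Listing elements: 9, 10, 11, 14, 15, 40
Counting: 6 elements
|A| = 6

6


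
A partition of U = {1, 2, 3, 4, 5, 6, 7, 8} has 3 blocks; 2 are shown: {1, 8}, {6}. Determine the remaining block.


U = {1, 2, 3, 4, 5, 6, 7, 8}
Shown blocks: {1, 8}, {6}
A partition's blocks are pairwise disjoint and cover U, so the missing block = U \ (union of shown blocks).
Union of shown blocks: {1, 6, 8}
Missing block = U \ (union) = {2, 3, 4, 5, 7}

{2, 3, 4, 5, 7}


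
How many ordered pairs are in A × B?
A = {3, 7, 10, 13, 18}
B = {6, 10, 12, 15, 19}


Set A = {3, 7, 10, 13, 18} has 5 elements.
Set B = {6, 10, 12, 15, 19} has 5 elements.
|A × B| = |A| × |B| = 5 × 5 = 25

25


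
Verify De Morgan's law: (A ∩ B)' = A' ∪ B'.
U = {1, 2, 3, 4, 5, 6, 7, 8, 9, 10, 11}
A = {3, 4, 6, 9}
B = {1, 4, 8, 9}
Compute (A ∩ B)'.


U = {1, 2, 3, 4, 5, 6, 7, 8, 9, 10, 11}
A = {3, 4, 6, 9}, B = {1, 4, 8, 9}
A ∩ B = {4, 9}
(A ∩ B)' = U \ (A ∩ B) = {1, 2, 3, 5, 6, 7, 8, 10, 11}
Verification via A' ∪ B': A' = {1, 2, 5, 7, 8, 10, 11}, B' = {2, 3, 5, 6, 7, 10, 11}
A' ∪ B' = {1, 2, 3, 5, 6, 7, 8, 10, 11} ✓

{1, 2, 3, 5, 6, 7, 8, 10, 11}


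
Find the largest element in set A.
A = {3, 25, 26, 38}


Set A = {3, 25, 26, 38}
Elements in ascending order: 3, 25, 26, 38
The largest element is 38.

38


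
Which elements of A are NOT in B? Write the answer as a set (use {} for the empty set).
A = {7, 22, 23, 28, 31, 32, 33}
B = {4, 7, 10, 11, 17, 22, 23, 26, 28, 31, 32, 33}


Set A = {7, 22, 23, 28, 31, 32, 33}
Set B = {4, 7, 10, 11, 17, 22, 23, 26, 28, 31, 32, 33}
Check each element of A against B:
7 ∈ B, 22 ∈ B, 23 ∈ B, 28 ∈ B, 31 ∈ B, 32 ∈ B, 33 ∈ B
Elements of A not in B: {}

{}


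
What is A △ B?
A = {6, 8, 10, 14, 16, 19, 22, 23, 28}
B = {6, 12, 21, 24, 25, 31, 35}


Set A = {6, 8, 10, 14, 16, 19, 22, 23, 28}
Set B = {6, 12, 21, 24, 25, 31, 35}
A △ B = (A \ B) ∪ (B \ A)
Elements in A but not B: {8, 10, 14, 16, 19, 22, 23, 28}
Elements in B but not A: {12, 21, 24, 25, 31, 35}
A △ B = {8, 10, 12, 14, 16, 19, 21, 22, 23, 24, 25, 28, 31, 35}

{8, 10, 12, 14, 16, 19, 21, 22, 23, 24, 25, 28, 31, 35}


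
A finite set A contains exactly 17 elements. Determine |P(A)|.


The set has 17 elements.
The power set contains all possible subsets.
|P(A)| = 2^|A| = 2^17 = 131072

131072


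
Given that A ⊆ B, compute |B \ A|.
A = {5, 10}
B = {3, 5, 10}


Set A = {5, 10}, |A| = 2
Set B = {3, 5, 10}, |B| = 3
Since A ⊆ B: B \ A = {3}
|B| - |A| = 3 - 2 = 1

1


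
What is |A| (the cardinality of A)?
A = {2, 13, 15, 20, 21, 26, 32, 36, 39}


Set A = {2, 13, 15, 20, 21, 26, 32, 36, 39}
Listing elements: 2, 13, 15, 20, 21, 26, 32, 36, 39
Counting: 9 elements
|A| = 9

9


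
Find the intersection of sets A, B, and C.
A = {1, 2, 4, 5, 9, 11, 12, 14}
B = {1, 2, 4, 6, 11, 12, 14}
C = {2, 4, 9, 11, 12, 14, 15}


Set A = {1, 2, 4, 5, 9, 11, 12, 14}
Set B = {1, 2, 4, 6, 11, 12, 14}
Set C = {2, 4, 9, 11, 12, 14, 15}
First, A ∩ B = {1, 2, 4, 11, 12, 14}
Then, (A ∩ B) ∩ C = {2, 4, 11, 12, 14}

{2, 4, 11, 12, 14}


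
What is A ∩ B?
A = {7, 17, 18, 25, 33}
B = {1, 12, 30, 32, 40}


Set A = {7, 17, 18, 25, 33}
Set B = {1, 12, 30, 32, 40}
A ∩ B includes only elements in both sets.
Check each element of A against B:
7 ✗, 17 ✗, 18 ✗, 25 ✗, 33 ✗
A ∩ B = {}

{}


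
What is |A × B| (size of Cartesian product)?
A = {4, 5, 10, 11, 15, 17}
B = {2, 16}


Set A = {4, 5, 10, 11, 15, 17} has 6 elements.
Set B = {2, 16} has 2 elements.
|A × B| = |A| × |B| = 6 × 2 = 12

12


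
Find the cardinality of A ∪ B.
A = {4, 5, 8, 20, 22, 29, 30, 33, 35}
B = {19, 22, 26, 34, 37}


Set A = {4, 5, 8, 20, 22, 29, 30, 33, 35}, |A| = 9
Set B = {19, 22, 26, 34, 37}, |B| = 5
A ∩ B = {22}, |A ∩ B| = 1
|A ∪ B| = |A| + |B| - |A ∩ B| = 9 + 5 - 1 = 13

13


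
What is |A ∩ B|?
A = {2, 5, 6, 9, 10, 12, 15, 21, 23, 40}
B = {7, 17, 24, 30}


Set A = {2, 5, 6, 9, 10, 12, 15, 21, 23, 40}
Set B = {7, 17, 24, 30}
A ∩ B = {}
|A ∩ B| = 0

0


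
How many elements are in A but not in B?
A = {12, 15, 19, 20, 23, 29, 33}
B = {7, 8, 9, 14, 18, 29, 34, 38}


Set A = {12, 15, 19, 20, 23, 29, 33}
Set B = {7, 8, 9, 14, 18, 29, 34, 38}
A \ B = {12, 15, 19, 20, 23, 33}
|A \ B| = 6

6


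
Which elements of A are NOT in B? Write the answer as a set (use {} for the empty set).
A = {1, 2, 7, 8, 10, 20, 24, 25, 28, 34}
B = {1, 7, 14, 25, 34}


Set A = {1, 2, 7, 8, 10, 20, 24, 25, 28, 34}
Set B = {1, 7, 14, 25, 34}
Check each element of A against B:
1 ∈ B, 2 ∉ B (include), 7 ∈ B, 8 ∉ B (include), 10 ∉ B (include), 20 ∉ B (include), 24 ∉ B (include), 25 ∈ B, 28 ∉ B (include), 34 ∈ B
Elements of A not in B: {2, 8, 10, 20, 24, 28}

{2, 8, 10, 20, 24, 28}


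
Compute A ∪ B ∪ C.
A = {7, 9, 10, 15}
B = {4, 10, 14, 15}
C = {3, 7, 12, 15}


Set A = {7, 9, 10, 15}
Set B = {4, 10, 14, 15}
Set C = {3, 7, 12, 15}
First, A ∪ B = {4, 7, 9, 10, 14, 15}
Then, (A ∪ B) ∪ C = {3, 4, 7, 9, 10, 12, 14, 15}

{3, 4, 7, 9, 10, 12, 14, 15}


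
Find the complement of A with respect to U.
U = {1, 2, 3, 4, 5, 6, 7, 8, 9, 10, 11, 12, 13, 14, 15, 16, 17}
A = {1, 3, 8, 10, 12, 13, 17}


Universal set U = {1, 2, 3, 4, 5, 6, 7, 8, 9, 10, 11, 12, 13, 14, 15, 16, 17}
Set A = {1, 3, 8, 10, 12, 13, 17}
A' = U \ A = elements in U but not in A
Checking each element of U:
1 (in A, exclude), 2 (not in A, include), 3 (in A, exclude), 4 (not in A, include), 5 (not in A, include), 6 (not in A, include), 7 (not in A, include), 8 (in A, exclude), 9 (not in A, include), 10 (in A, exclude), 11 (not in A, include), 12 (in A, exclude), 13 (in A, exclude), 14 (not in A, include), 15 (not in A, include), 16 (not in A, include), 17 (in A, exclude)
A' = {2, 4, 5, 6, 7, 9, 11, 14, 15, 16}

{2, 4, 5, 6, 7, 9, 11, 14, 15, 16}


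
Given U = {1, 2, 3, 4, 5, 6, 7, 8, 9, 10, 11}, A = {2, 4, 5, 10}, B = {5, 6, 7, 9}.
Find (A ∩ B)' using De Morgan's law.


U = {1, 2, 3, 4, 5, 6, 7, 8, 9, 10, 11}
A = {2, 4, 5, 10}, B = {5, 6, 7, 9}
A ∩ B = {5}
(A ∩ B)' = U \ (A ∩ B) = {1, 2, 3, 4, 6, 7, 8, 9, 10, 11}
Verification via A' ∪ B': A' = {1, 3, 6, 7, 8, 9, 11}, B' = {1, 2, 3, 4, 8, 10, 11}
A' ∪ B' = {1, 2, 3, 4, 6, 7, 8, 9, 10, 11} ✓

{1, 2, 3, 4, 6, 7, 8, 9, 10, 11}


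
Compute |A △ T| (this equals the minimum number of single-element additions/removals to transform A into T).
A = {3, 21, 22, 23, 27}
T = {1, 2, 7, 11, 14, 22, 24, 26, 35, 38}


Set A = {3, 21, 22, 23, 27}
Set T = {1, 2, 7, 11, 14, 22, 24, 26, 35, 38}
Elements to remove from A (in A, not in T): {3, 21, 23, 27} → 4 removals
Elements to add to A (in T, not in A): {1, 2, 7, 11, 14, 24, 26, 35, 38} → 9 additions
Total edits = 4 + 9 = 13

13


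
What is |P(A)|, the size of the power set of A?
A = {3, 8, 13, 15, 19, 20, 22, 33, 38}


Set A = {3, 8, 13, 15, 19, 20, 22, 33, 38}
|A| = 9
The power set P(A) contains all subsets of A.
|P(A)| = 2^|A| = 2^9 = 512

512


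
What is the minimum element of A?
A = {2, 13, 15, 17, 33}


Set A = {2, 13, 15, 17, 33}
Elements in ascending order: 2, 13, 15, 17, 33
The smallest element is 2.

2


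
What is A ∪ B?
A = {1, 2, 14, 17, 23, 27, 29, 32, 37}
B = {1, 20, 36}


Set A = {1, 2, 14, 17, 23, 27, 29, 32, 37}
Set B = {1, 20, 36}
A ∪ B includes all elements in either set.
Elements from A: {1, 2, 14, 17, 23, 27, 29, 32, 37}
Elements from B not already included: {20, 36}
A ∪ B = {1, 2, 14, 17, 20, 23, 27, 29, 32, 36, 37}

{1, 2, 14, 17, 20, 23, 27, 29, 32, 36, 37}


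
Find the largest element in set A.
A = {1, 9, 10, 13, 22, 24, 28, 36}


Set A = {1, 9, 10, 13, 22, 24, 28, 36}
Elements in ascending order: 1, 9, 10, 13, 22, 24, 28, 36
The largest element is 36.

36


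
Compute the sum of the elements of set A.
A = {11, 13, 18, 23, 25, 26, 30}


Set A = {11, 13, 18, 23, 25, 26, 30}
Sum = 11 + 13 + 18 + 23 + 25 + 26 + 30 = 146

146


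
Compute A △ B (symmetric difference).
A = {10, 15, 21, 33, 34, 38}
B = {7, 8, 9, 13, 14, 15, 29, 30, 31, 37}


Set A = {10, 15, 21, 33, 34, 38}
Set B = {7, 8, 9, 13, 14, 15, 29, 30, 31, 37}
A △ B = (A \ B) ∪ (B \ A)
Elements in A but not B: {10, 21, 33, 34, 38}
Elements in B but not A: {7, 8, 9, 13, 14, 29, 30, 31, 37}
A △ B = {7, 8, 9, 10, 13, 14, 21, 29, 30, 31, 33, 34, 37, 38}

{7, 8, 9, 10, 13, 14, 21, 29, 30, 31, 33, 34, 37, 38}


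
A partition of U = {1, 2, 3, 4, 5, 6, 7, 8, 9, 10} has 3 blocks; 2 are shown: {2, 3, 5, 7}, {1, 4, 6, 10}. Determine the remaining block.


U = {1, 2, 3, 4, 5, 6, 7, 8, 9, 10}
Shown blocks: {2, 3, 5, 7}, {1, 4, 6, 10}
A partition's blocks are pairwise disjoint and cover U, so the missing block = U \ (union of shown blocks).
Union of shown blocks: {1, 2, 3, 4, 5, 6, 7, 10}
Missing block = U \ (union) = {8, 9}

{8, 9}


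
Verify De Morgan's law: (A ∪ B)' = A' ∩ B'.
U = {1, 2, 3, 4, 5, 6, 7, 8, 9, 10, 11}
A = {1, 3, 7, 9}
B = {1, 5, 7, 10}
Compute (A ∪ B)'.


U = {1, 2, 3, 4, 5, 6, 7, 8, 9, 10, 11}
A = {1, 3, 7, 9}, B = {1, 5, 7, 10}
A ∪ B = {1, 3, 5, 7, 9, 10}
(A ∪ B)' = U \ (A ∪ B) = {2, 4, 6, 8, 11}
Verification via A' ∩ B': A' = {2, 4, 5, 6, 8, 10, 11}, B' = {2, 3, 4, 6, 8, 9, 11}
A' ∩ B' = {2, 4, 6, 8, 11} ✓

{2, 4, 6, 8, 11}


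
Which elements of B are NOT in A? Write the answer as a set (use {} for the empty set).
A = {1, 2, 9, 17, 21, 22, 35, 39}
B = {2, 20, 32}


Set A = {1, 2, 9, 17, 21, 22, 35, 39}
Set B = {2, 20, 32}
Check each element of B against A:
2 ∈ A, 20 ∉ A (include), 32 ∉ A (include)
Elements of B not in A: {20, 32}

{20, 32}


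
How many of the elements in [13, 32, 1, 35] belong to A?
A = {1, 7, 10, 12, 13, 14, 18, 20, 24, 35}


Set A = {1, 7, 10, 12, 13, 14, 18, 20, 24, 35}
Candidates: [13, 32, 1, 35]
Check each candidate:
13 ∈ A, 32 ∉ A, 1 ∈ A, 35 ∈ A
Count of candidates in A: 3

3


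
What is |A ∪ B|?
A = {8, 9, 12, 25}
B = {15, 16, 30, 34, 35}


Set A = {8, 9, 12, 25}, |A| = 4
Set B = {15, 16, 30, 34, 35}, |B| = 5
A ∩ B = {}, |A ∩ B| = 0
|A ∪ B| = |A| + |B| - |A ∩ B| = 4 + 5 - 0 = 9

9


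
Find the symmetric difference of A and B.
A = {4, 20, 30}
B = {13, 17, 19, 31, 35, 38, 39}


Set A = {4, 20, 30}
Set B = {13, 17, 19, 31, 35, 38, 39}
A △ B = (A \ B) ∪ (B \ A)
Elements in A but not B: {4, 20, 30}
Elements in B but not A: {13, 17, 19, 31, 35, 38, 39}
A △ B = {4, 13, 17, 19, 20, 30, 31, 35, 38, 39}

{4, 13, 17, 19, 20, 30, 31, 35, 38, 39}


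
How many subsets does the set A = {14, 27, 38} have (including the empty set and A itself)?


Set A = {14, 27, 38}
|A| = 3
The power set P(A) contains all subsets of A.
|P(A)| = 2^|A| = 2^3 = 8

8


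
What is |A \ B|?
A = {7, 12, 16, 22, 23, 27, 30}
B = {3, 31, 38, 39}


Set A = {7, 12, 16, 22, 23, 27, 30}
Set B = {3, 31, 38, 39}
A \ B = {7, 12, 16, 22, 23, 27, 30}
|A \ B| = 7

7


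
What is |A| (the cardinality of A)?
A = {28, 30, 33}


Set A = {28, 30, 33}
Listing elements: 28, 30, 33
Counting: 3 elements
|A| = 3

3


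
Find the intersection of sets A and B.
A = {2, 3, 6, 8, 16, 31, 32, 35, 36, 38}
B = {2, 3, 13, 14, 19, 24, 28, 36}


Set A = {2, 3, 6, 8, 16, 31, 32, 35, 36, 38}
Set B = {2, 3, 13, 14, 19, 24, 28, 36}
A ∩ B includes only elements in both sets.
Check each element of A against B:
2 ✓, 3 ✓, 6 ✗, 8 ✗, 16 ✗, 31 ✗, 32 ✗, 35 ✗, 36 ✓, 38 ✗
A ∩ B = {2, 3, 36}

{2, 3, 36}


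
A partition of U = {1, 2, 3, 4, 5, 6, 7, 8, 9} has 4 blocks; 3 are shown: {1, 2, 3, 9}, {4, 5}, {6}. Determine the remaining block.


U = {1, 2, 3, 4, 5, 6, 7, 8, 9}
Shown blocks: {1, 2, 3, 9}, {4, 5}, {6}
A partition's blocks are pairwise disjoint and cover U, so the missing block = U \ (union of shown blocks).
Union of shown blocks: {1, 2, 3, 4, 5, 6, 9}
Missing block = U \ (union) = {7, 8}

{7, 8}


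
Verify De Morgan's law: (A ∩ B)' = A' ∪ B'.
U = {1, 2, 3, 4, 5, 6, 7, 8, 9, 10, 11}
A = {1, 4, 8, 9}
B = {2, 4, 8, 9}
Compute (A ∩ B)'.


U = {1, 2, 3, 4, 5, 6, 7, 8, 9, 10, 11}
A = {1, 4, 8, 9}, B = {2, 4, 8, 9}
A ∩ B = {4, 8, 9}
(A ∩ B)' = U \ (A ∩ B) = {1, 2, 3, 5, 6, 7, 10, 11}
Verification via A' ∪ B': A' = {2, 3, 5, 6, 7, 10, 11}, B' = {1, 3, 5, 6, 7, 10, 11}
A' ∪ B' = {1, 2, 3, 5, 6, 7, 10, 11} ✓

{1, 2, 3, 5, 6, 7, 10, 11}


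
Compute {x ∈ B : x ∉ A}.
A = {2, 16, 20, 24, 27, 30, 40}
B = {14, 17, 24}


Set A = {2, 16, 20, 24, 27, 30, 40}
Set B = {14, 17, 24}
Check each element of B against A:
14 ∉ A (include), 17 ∉ A (include), 24 ∈ A
Elements of B not in A: {14, 17}

{14, 17}


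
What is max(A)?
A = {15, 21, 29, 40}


Set A = {15, 21, 29, 40}
Elements in ascending order: 15, 21, 29, 40
The largest element is 40.

40


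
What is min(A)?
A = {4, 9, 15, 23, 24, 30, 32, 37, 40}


Set A = {4, 9, 15, 23, 24, 30, 32, 37, 40}
Elements in ascending order: 4, 9, 15, 23, 24, 30, 32, 37, 40
The smallest element is 4.

4


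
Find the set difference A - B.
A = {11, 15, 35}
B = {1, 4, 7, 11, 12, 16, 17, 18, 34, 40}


Set A = {11, 15, 35}
Set B = {1, 4, 7, 11, 12, 16, 17, 18, 34, 40}
A \ B includes elements in A that are not in B.
Check each element of A:
11 (in B, remove), 15 (not in B, keep), 35 (not in B, keep)
A \ B = {15, 35}

{15, 35}


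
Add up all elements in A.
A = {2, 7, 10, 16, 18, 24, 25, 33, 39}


Set A = {2, 7, 10, 16, 18, 24, 25, 33, 39}
Sum = 2 + 7 + 10 + 16 + 18 + 24 + 25 + 33 + 39 = 174

174


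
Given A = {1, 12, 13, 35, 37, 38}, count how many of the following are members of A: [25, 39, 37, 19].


Set A = {1, 12, 13, 35, 37, 38}
Candidates: [25, 39, 37, 19]
Check each candidate:
25 ∉ A, 39 ∉ A, 37 ∈ A, 19 ∉ A
Count of candidates in A: 1

1


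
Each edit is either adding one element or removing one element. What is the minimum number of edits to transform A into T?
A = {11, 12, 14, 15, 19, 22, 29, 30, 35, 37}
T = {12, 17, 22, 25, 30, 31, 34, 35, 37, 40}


Set A = {11, 12, 14, 15, 19, 22, 29, 30, 35, 37}
Set T = {12, 17, 22, 25, 30, 31, 34, 35, 37, 40}
Elements to remove from A (in A, not in T): {11, 14, 15, 19, 29} → 5 removals
Elements to add to A (in T, not in A): {17, 25, 31, 34, 40} → 5 additions
Total edits = 5 + 5 = 10

10


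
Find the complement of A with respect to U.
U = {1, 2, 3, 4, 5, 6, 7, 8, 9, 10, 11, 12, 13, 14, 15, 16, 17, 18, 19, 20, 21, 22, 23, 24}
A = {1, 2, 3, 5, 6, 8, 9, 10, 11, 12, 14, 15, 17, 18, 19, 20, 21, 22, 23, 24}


Universal set U = {1, 2, 3, 4, 5, 6, 7, 8, 9, 10, 11, 12, 13, 14, 15, 16, 17, 18, 19, 20, 21, 22, 23, 24}
Set A = {1, 2, 3, 5, 6, 8, 9, 10, 11, 12, 14, 15, 17, 18, 19, 20, 21, 22, 23, 24}
A' = U \ A = elements in U but not in A
Checking each element of U:
1 (in A, exclude), 2 (in A, exclude), 3 (in A, exclude), 4 (not in A, include), 5 (in A, exclude), 6 (in A, exclude), 7 (not in A, include), 8 (in A, exclude), 9 (in A, exclude), 10 (in A, exclude), 11 (in A, exclude), 12 (in A, exclude), 13 (not in A, include), 14 (in A, exclude), 15 (in A, exclude), 16 (not in A, include), 17 (in A, exclude), 18 (in A, exclude), 19 (in A, exclude), 20 (in A, exclude), 21 (in A, exclude), 22 (in A, exclude), 23 (in A, exclude), 24 (in A, exclude)
A' = {4, 7, 13, 16}

{4, 7, 13, 16}


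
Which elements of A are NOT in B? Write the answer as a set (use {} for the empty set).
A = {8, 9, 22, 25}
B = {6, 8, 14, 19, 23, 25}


Set A = {8, 9, 22, 25}
Set B = {6, 8, 14, 19, 23, 25}
Check each element of A against B:
8 ∈ B, 9 ∉ B (include), 22 ∉ B (include), 25 ∈ B
Elements of A not in B: {9, 22}

{9, 22}


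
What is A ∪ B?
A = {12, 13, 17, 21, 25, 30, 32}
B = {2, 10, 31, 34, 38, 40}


Set A = {12, 13, 17, 21, 25, 30, 32}
Set B = {2, 10, 31, 34, 38, 40}
A ∪ B includes all elements in either set.
Elements from A: {12, 13, 17, 21, 25, 30, 32}
Elements from B not already included: {2, 10, 31, 34, 38, 40}
A ∪ B = {2, 10, 12, 13, 17, 21, 25, 30, 31, 32, 34, 38, 40}

{2, 10, 12, 13, 17, 21, 25, 30, 31, 32, 34, 38, 40}


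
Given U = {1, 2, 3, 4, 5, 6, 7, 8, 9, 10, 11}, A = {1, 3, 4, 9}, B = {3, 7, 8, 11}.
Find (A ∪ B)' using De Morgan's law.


U = {1, 2, 3, 4, 5, 6, 7, 8, 9, 10, 11}
A = {1, 3, 4, 9}, B = {3, 7, 8, 11}
A ∪ B = {1, 3, 4, 7, 8, 9, 11}
(A ∪ B)' = U \ (A ∪ B) = {2, 5, 6, 10}
Verification via A' ∩ B': A' = {2, 5, 6, 7, 8, 10, 11}, B' = {1, 2, 4, 5, 6, 9, 10}
A' ∩ B' = {2, 5, 6, 10} ✓

{2, 5, 6, 10}


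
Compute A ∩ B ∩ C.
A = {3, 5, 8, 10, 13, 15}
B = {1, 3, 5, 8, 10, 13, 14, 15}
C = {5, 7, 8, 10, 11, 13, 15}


Set A = {3, 5, 8, 10, 13, 15}
Set B = {1, 3, 5, 8, 10, 13, 14, 15}
Set C = {5, 7, 8, 10, 11, 13, 15}
First, A ∩ B = {3, 5, 8, 10, 13, 15}
Then, (A ∩ B) ∩ C = {5, 8, 10, 13, 15}

{5, 8, 10, 13, 15}


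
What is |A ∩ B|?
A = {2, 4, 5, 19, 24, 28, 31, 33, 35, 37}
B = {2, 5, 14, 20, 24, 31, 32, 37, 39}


Set A = {2, 4, 5, 19, 24, 28, 31, 33, 35, 37}
Set B = {2, 5, 14, 20, 24, 31, 32, 37, 39}
A ∩ B = {2, 5, 24, 31, 37}
|A ∩ B| = 5

5


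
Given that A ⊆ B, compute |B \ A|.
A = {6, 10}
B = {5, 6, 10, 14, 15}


Set A = {6, 10}, |A| = 2
Set B = {5, 6, 10, 14, 15}, |B| = 5
Since A ⊆ B: B \ A = {5, 14, 15}
|B| - |A| = 5 - 2 = 3

3
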